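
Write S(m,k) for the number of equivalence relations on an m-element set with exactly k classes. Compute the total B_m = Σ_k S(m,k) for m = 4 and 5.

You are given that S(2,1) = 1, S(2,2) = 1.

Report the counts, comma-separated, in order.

row 3: T[3][1]=1·1+0=1  T[3][2]=2·1+1=3  T[3][3]=3·0+1=1
row 4: T[4][1]=1·1+0=1  T[4][2]=2·3+1=7  T[4][3]=3·1+3=6  T[4][4]=4·0+1=1
row 5: T[5][1]=1·1+0=1  T[5][2]=2·7+1=15  T[5][3]=3·6+7=25  T[5][4]=4·1+6=10  T[5][5]=5·0+1=1
B_4 = ΣS(4,k) = 1+7+6+1 = 15
B_5 = ΣS(5,k) = 1+15+25+10+1 = 52

15, 52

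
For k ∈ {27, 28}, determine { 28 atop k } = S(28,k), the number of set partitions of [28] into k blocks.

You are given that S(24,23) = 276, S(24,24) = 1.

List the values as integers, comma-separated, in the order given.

378, 1

row 25: T[25][24]=24·1+276=300  T[25][25]=25·0+1=1
row 26: T[26][25]=25·1+300=325  T[26][26]=26·0+1=1
row 27: T[27][26]=26·1+325=351  T[27][27]=27·0+1=1
row 28: T[28][27]=27·1+351=378  T[28][28]=28·0+1=1
Read S(28,27) = 378, S(28,28) = 1.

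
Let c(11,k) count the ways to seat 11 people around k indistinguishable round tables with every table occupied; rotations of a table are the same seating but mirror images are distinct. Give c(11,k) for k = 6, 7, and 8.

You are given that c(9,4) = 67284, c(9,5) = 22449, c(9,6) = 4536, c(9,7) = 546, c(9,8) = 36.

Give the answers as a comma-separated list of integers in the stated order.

r10: T_10,5=9×22449+67284=269325; T_10,6=9×4536+22449=63273; T_10,7=9×546+4536=9450; T_10,8=9×36+546=870
r11: T_11,6=10×63273+269325=902055; T_11,7=10×9450+63273=157773; T_11,8=10×870+9450=18150
Read c(11,6) = 902055, c(11,7) = 157773, c(11,8) = 18150.

902055, 157773, 18150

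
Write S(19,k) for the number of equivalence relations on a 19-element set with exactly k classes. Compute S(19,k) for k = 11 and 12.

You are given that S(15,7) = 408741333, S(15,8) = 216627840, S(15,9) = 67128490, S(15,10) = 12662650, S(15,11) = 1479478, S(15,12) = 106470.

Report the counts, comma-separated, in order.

@16  (16,8):216627840·8+408741333→2141764053, (16,9):67128490·9+216627840→820784250, (16,10):12662650·10+67128490→193754990, (16,11):1479478·11+12662650→28936908, (16,12):106470·12+1479478→2757118
@17  (17,9):820784250·9+2141764053→9528822303, (17,10):193754990·10+820784250→2758334150, (17,11):28936908·11+193754990→512060978, (17,12):2757118·12+28936908→62022324
@18  (18,10):2758334150·10+9528822303→37112163803, (18,11):512060978·11+2758334150→8391004908, (18,12):62022324·12+512060978→1256328866
@19  (19,11):8391004908·11+37112163803→129413217791, (19,12):1256328866·12+8391004908→23466951300
Read S(19,11) = 129413217791, S(19,12) = 23466951300.

129413217791, 23466951300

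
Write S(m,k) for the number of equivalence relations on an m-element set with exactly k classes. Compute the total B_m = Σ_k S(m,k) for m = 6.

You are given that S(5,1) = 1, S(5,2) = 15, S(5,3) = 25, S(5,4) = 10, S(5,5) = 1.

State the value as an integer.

203

row 6: T[6][1]=1·1+0=1  T[6][2]=2·15+1=31  T[6][3]=3·25+15=90  T[6][4]=4·10+25=65  T[6][5]=5·1+10=15  T[6][6]=6·0+1=1
B_6 = ΣS(6,k) = 1+31+90+65+15+1 = 203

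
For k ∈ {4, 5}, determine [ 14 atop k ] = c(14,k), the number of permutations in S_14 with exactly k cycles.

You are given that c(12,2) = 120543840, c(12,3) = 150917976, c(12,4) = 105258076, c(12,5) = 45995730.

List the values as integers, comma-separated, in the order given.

r13: T_13,3=12×150917976+120543840=1931559552; T_13,4=12×105258076+150917976=1414014888; T_13,5=12×45995730+105258076=657206836
r14: T_14,4=13×1414014888+1931559552=20313753096; T_14,5=13×657206836+1414014888=9957703756
Read c(14,4) = 20313753096, c(14,5) = 9957703756.

20313753096, 9957703756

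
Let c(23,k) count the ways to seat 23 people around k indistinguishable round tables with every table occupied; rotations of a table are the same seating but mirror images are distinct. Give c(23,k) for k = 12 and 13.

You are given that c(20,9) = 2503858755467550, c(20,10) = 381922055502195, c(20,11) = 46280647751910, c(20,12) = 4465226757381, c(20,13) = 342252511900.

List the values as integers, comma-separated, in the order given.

129006659818331295, 12363045847086207

r21: T_21,10=20×381922055502195+2503858755467550=10142299865511450; T_21,11=20×46280647751910+381922055502195=1307535010540395; T_21,12=20×4465226757381+46280647751910=135585182899530; T_21,13=20×342252511900+4465226757381=11310276995381
r22: T_22,11=21×1307535010540395+10142299865511450=37600535086859745; T_22,12=21×135585182899530+1307535010540395=4154823851430525; T_22,13=21×11310276995381+135585182899530=373100999802531
r23: T_23,12=22×4154823851430525+37600535086859745=129006659818331295; T_23,13=22×373100999802531+4154823851430525=12363045847086207
Read c(23,12) = 129006659818331295, c(23,13) = 12363045847086207.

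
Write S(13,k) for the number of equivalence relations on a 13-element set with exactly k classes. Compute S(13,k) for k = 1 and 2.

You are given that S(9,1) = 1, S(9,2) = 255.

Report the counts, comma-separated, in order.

1, 4095

@10  (10,1):1·1+0→1, (10,2):255·2+1→511
@11  (11,1):1·1+0→1, (11,2):511·2+1→1023
@12  (12,1):1·1+0→1, (12,2):1023·2+1→2047
@13  (13,1):1·1+0→1, (13,2):2047·2+1→4095
Read S(13,1) = 1, S(13,2) = 4095.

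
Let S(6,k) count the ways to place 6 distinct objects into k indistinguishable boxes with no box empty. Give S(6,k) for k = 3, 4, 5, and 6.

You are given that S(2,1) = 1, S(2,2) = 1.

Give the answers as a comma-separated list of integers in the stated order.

[3] T[3,1]:1*1+0=1 · T[3,2]:2*1+1=3 · T[3,3]:3*0+1=1
[4] T[4,1]:1*1+0=1 · T[4,2]:2*3+1=7 · T[4,3]:3*1+3=6 · T[4,4]:4*0+1=1
[5] T[5,2]:2*7+1=15 · T[5,3]:3*6+7=25 · T[5,4]:4*1+6=10 · T[5,5]:5*0+1=1
[6] T[6,3]:3*25+15=90 · T[6,4]:4*10+25=65 · T[6,5]:5*1+10=15 · T[6,6]:6*0+1=1
Read S(6,3) = 90, S(6,4) = 65, S(6,5) = 15, S(6,6) = 1.

90, 65, 15, 1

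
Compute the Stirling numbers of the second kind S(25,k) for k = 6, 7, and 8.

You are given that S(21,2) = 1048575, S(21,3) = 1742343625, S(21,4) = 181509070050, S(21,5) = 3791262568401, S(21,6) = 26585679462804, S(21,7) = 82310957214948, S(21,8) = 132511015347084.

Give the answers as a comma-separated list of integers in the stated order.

r22: T_22,3=3×1742343625+1048575=5228079450; T_22,4=4×181509070050+1742343625=727778623825; T_22,5=5×3791262568401+181509070050=19137821912055; T_22,6=6×26585679462804+3791262568401=163305339345225; T_22,7=7×82310957214948+26585679462804=602762379967440; T_22,8=8×132511015347084+82310957214948=1142399079991620
r23: T_23,4=4×727778623825+5228079450=2916342574750; T_23,5=5×19137821912055+727778623825=96416888184100; T_23,6=6×163305339345225+19137821912055=998969857983405; T_23,7=7×602762379967440+163305339345225=4382641999117305; T_23,8=8×1142399079991620+602762379967440=9741955019900400
r24: T_24,5=5×96416888184100+2916342574750=485000783495250; T_24,6=6×998969857983405+96416888184100=6090236036084530; T_24,7=7×4382641999117305+998969857983405=31677463851804540; T_24,8=8×9741955019900400+4382641999117305=82318282158320505
r25: T_25,6=6×6090236036084530+485000783495250=37026417000002430; T_25,7=7×31677463851804540+6090236036084530=227832482998716310; T_25,8=8×82318282158320505+31677463851804540=690223721118368580
Read S(25,6) = 37026417000002430, S(25,7) = 227832482998716310, S(25,8) = 690223721118368580.

37026417000002430, 227832482998716310, 690223721118368580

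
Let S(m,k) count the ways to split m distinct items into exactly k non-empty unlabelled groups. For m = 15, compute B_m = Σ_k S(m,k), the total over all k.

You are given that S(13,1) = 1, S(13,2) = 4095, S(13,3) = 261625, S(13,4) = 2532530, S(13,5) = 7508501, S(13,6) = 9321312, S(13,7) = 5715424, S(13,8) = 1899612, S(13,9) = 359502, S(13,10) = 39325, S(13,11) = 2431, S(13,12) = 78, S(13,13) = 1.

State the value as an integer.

1382958545

i=14: T(14,1)=0+1·1=1 | T(14,2)=1+2·4095=8191 | T(14,3)=4095+3·261625=788970 | T(14,4)=261625+4·2532530=10391745 | T(14,5)=2532530+5·7508501=40075035 | T(14,6)=7508501+6·9321312=63436373 | T(14,7)=9321312+7·5715424=49329280 | T(14,8)=5715424+8·1899612=20912320 | T(14,9)=1899612+9·359502=5135130 | T(14,10)=359502+10·39325=752752 | T(14,11)=39325+11·2431=66066 | T(14,12)=2431+12·78=3367 | T(14,13)=78+13·1=91 | T(14,14)=1+14·0=1
i=15: T(15,1)=0+1·1=1 | T(15,2)=1+2·8191=16383 | T(15,3)=8191+3·788970=2375101 | T(15,4)=788970+4·10391745=42355950 | T(15,5)=10391745+5·40075035=210766920 | T(15,6)=40075035+6·63436373=420693273 | T(15,7)=63436373+7·49329280=408741333 | T(15,8)=49329280+8·20912320=216627840 | T(15,9)=20912320+9·5135130=67128490 | T(15,10)=5135130+10·752752=12662650 | T(15,11)=752752+11·66066=1479478 | T(15,12)=66066+12·3367=106470 | T(15,13)=3367+13·91=4550 | T(15,14)=91+14·1=105 | T(15,15)=1+15·0=1
B_15 = ΣS(15,k) = 1+16383+2375101+42355950+210766920+420693273+408741333+216627840+67128490+12662650+1479478+106470+4550+105+1 = 1382958545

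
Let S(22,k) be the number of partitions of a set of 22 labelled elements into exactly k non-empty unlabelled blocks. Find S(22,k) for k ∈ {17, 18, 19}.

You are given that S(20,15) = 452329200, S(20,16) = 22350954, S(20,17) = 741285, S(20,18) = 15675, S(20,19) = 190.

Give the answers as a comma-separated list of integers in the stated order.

1404142047, 53374629, 1389850

@21  (21,16):22350954·16+452329200→809944464, (21,17):741285·17+22350954→34952799, (21,18):15675·18+741285→1023435, (21,19):190·19+15675→19285
@22  (22,17):34952799·17+809944464→1404142047, (22,18):1023435·18+34952799→53374629, (22,19):19285·19+1023435→1389850
Read S(22,17) = 1404142047, S(22,18) = 53374629, S(22,19) = 1389850.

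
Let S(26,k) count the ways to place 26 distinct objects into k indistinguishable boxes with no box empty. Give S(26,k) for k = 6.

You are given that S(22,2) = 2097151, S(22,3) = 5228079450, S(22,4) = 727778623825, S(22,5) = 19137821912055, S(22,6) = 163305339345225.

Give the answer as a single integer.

i=23: T(23,3)=2097151+3·5228079450=15686335501 | T(23,4)=5228079450+4·727778623825=2916342574750 | T(23,5)=727778623825+5·19137821912055=96416888184100 | T(23,6)=19137821912055+6·163305339345225=998969857983405
i=24: T(24,4)=15686335501+4·2916342574750=11681056634501 | T(24,5)=2916342574750+5·96416888184100=485000783495250 | T(24,6)=96416888184100+6·998969857983405=6090236036084530
i=25: T(25,5)=11681056634501+5·485000783495250=2436684974110751 | T(25,6)=485000783495250+6·6090236036084530=37026417000002430
i=26: T(26,6)=2436684974110751+6·37026417000002430=224595186974125331
Read S(26,6) = 224595186974125331.

224595186974125331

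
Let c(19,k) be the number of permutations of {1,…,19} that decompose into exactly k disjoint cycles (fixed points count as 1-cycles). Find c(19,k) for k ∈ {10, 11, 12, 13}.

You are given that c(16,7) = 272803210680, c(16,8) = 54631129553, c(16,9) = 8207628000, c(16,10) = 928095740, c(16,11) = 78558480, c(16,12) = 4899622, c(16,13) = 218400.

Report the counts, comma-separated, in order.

14710753408923, 1661573386473, 147560703732, 10246937272

[17] T[17,8]:16*54631129553+272803210680=1146901283528 · T[17,9]:16*8207628000+54631129553=185953177553 · T[17,10]:16*928095740+8207628000=23057159840 · T[17,11]:16*78558480+928095740=2185031420 · T[17,12]:16*4899622+78558480=156952432 · T[17,13]:16*218400+4899622=8394022
[18] T[18,9]:17*185953177553+1146901283528=4308105301929 · T[18,10]:17*23057159840+185953177553=577924894833 · T[18,11]:17*2185031420+23057159840=60202693980 · T[18,12]:17*156952432+2185031420=4853222764 · T[18,13]:17*8394022+156952432=299650806
[19] T[19,10]:18*577924894833+4308105301929=14710753408923 · T[19,11]:18*60202693980+577924894833=1661573386473 · T[19,12]:18*4853222764+60202693980=147560703732 · T[19,13]:18*299650806+4853222764=10246937272
Read c(19,10) = 14710753408923, c(19,11) = 1661573386473, c(19,12) = 147560703732, c(19,13) = 10246937272.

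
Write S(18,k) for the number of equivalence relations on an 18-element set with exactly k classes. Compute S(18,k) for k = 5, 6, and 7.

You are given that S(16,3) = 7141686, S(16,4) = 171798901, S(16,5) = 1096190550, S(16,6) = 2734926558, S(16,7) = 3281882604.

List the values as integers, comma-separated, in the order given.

r17: T_17,4=4×171798901+7141686=694337290; T_17,5=5×1096190550+171798901=5652751651; T_17,6=6×2734926558+1096190550=17505749898; T_17,7=7×3281882604+2734926558=25708104786
r18: T_18,5=5×5652751651+694337290=28958095545; T_18,6=6×17505749898+5652751651=110687251039; T_18,7=7×25708104786+17505749898=197462483400
Read S(18,5) = 28958095545, S(18,6) = 110687251039, S(18,7) = 197462483400.

28958095545, 110687251039, 197462483400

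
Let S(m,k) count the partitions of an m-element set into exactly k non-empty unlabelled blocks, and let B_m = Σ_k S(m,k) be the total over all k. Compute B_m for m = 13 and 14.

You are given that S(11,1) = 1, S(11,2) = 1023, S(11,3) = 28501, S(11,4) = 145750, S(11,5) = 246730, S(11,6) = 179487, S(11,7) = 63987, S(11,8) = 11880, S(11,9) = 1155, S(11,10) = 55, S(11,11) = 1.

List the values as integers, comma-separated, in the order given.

27644437, 190899322

[12] T[12,1]:1*1+0=1 · T[12,2]:2*1023+1=2047 · T[12,3]:3*28501+1023=86526 · T[12,4]:4*145750+28501=611501 · T[12,5]:5*246730+145750=1379400 · T[12,6]:6*179487+246730=1323652 · T[12,7]:7*63987+179487=627396 · T[12,8]:8*11880+63987=159027 · T[12,9]:9*1155+11880=22275 · T[12,10]:10*55+1155=1705 · T[12,11]:11*1+55=66 · T[12,12]:12*0+1=1
[13] T[13,1]:1*1+0=1 · T[13,2]:2*2047+1=4095 · T[13,3]:3*86526+2047=261625 · T[13,4]:4*611501+86526=2532530 · T[13,5]:5*1379400+611501=7508501 · T[13,6]:6*1323652+1379400=9321312 · T[13,7]:7*627396+1323652=5715424 · T[13,8]:8*159027+627396=1899612 · T[13,9]:9*22275+159027=359502 · T[13,10]:10*1705+22275=39325 · T[13,11]:11*66+1705=2431 · T[13,12]:12*1+66=78 · T[13,13]:13*0+1=1
[14] T[14,1]:1*1+0=1 · T[14,2]:2*4095+1=8191 · T[14,3]:3*261625+4095=788970 · T[14,4]:4*2532530+261625=10391745 · T[14,5]:5*7508501+2532530=40075035 · T[14,6]:6*9321312+7508501=63436373 · T[14,7]:7*5715424+9321312=49329280 · T[14,8]:8*1899612+5715424=20912320 · T[14,9]:9*359502+1899612=5135130 · T[14,10]:10*39325+359502=752752 · T[14,11]:11*2431+39325=66066 · T[14,12]:12*78+2431=3367 · T[14,13]:13*1+78=91 · T[14,14]:14*0+1=1
B_13 = ΣS(13,k) = 1+4095+261625+2532530+7508501+9321312+5715424+1899612+359502+39325+2431+78+1 = 27644437
B_14 = ΣS(14,k) = 1+8191+788970+10391745+40075035+63436373+49329280+20912320+5135130+752752+66066+3367+91+1 = 190899322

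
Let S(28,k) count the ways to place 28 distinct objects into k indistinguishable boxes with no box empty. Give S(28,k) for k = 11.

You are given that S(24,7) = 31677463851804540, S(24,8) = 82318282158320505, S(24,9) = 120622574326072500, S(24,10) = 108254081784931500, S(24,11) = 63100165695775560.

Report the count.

@25  (25,8):82318282158320505·8+31677463851804540→690223721118368580, (25,9):120622574326072500·9+82318282158320505→1167921451092973005, (25,10):108254081784931500·10+120622574326072500→1203163392175387500, (25,11):63100165695775560·11+108254081784931500→802355904438462660
@26  (26,9):1167921451092973005·9+690223721118368580→11201516780955125625, (26,10):1203163392175387500·10+1167921451092973005→13199555372846848005, (26,11):802355904438462660·11+1203163392175387500→10029078340998476760
@27  (27,10):13199555372846848005·10+11201516780955125625→143197070509423605675, (27,11):10029078340998476760·11+13199555372846848005→123519417123830092365
@28  (28,11):123519417123830092365·11+143197070509423605675→1501910658871554621690
Read S(28,11) = 1501910658871554621690.

1501910658871554621690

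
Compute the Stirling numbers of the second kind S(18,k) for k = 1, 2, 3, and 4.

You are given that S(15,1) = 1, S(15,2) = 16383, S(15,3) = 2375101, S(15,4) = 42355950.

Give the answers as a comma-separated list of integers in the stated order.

1, 131071, 64439010, 2798806985

r16: T_16,1=1×1+0=1; T_16,2=2×16383+1=32767; T_16,3=3×2375101+16383=7141686; T_16,4=4×42355950+2375101=171798901
r17: T_17,1=1×1+0=1; T_17,2=2×32767+1=65535; T_17,3=3×7141686+32767=21457825; T_17,4=4×171798901+7141686=694337290
r18: T_18,1=1×1+0=1; T_18,2=2×65535+1=131071; T_18,3=3×21457825+65535=64439010; T_18,4=4×694337290+21457825=2798806985
Read S(18,1) = 1, S(18,2) = 131071, S(18,3) = 64439010, S(18,4) = 2798806985.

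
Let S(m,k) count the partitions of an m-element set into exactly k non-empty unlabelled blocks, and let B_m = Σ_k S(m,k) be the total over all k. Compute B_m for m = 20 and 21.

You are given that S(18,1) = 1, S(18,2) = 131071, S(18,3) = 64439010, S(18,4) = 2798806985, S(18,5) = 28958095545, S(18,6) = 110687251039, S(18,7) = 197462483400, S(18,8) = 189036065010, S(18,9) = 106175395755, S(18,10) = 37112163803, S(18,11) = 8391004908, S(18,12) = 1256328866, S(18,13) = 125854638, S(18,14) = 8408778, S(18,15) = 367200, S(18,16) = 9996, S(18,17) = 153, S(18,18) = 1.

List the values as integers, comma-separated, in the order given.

i=19: T(19,1)=0+1·1=1 | T(19,2)=1+2·131071=262143 | T(19,3)=131071+3·64439010=193448101 | T(19,4)=64439010+4·2798806985=11259666950 | T(19,5)=2798806985+5·28958095545=147589284710 | T(19,6)=28958095545+6·110687251039=693081601779 | T(19,7)=110687251039+7·197462483400=1492924634839 | T(19,8)=197462483400+8·189036065010=1709751003480 | T(19,9)=189036065010+9·106175395755=1144614626805 | T(19,10)=106175395755+10·37112163803=477297033785 | T(19,11)=37112163803+11·8391004908=129413217791 | T(19,12)=8391004908+12·1256328866=23466951300 | T(19,13)=1256328866+13·125854638=2892439160 | T(19,14)=125854638+14·8408778=243577530 | T(19,15)=8408778+15·367200=13916778 | T(19,16)=367200+16·9996=527136 | T(19,17)=9996+17·153=12597 | T(19,18)=153+18·1=171 | T(19,19)=1+19·0=1
i=20: T(20,1)=0+1·1=1 | T(20,2)=1+2·262143=524287 | T(20,3)=262143+3·193448101=580606446 | T(20,4)=193448101+4·11259666950=45232115901 | T(20,5)=11259666950+5·147589284710=749206090500 | T(20,6)=147589284710+6·693081601779=4306078895384 | T(20,7)=693081601779+7·1492924634839=11143554045652 | T(20,8)=1492924634839+8·1709751003480=15170932662679 | T(20,9)=1709751003480+9·1144614626805=12011282644725 | T(20,10)=1144614626805+10·477297033785=5917584964655 | T(20,11)=477297033785+11·129413217791=1900842429486 | T(20,12)=129413217791+12·23466951300=411016633391 | T(20,13)=23466951300+13·2892439160=61068660380 | T(20,14)=2892439160+14·243577530=6302524580 | T(20,15)=243577530+15·13916778=452329200 | T(20,16)=13916778+16·527136=22350954 | T(20,17)=527136+17·12597=741285 | T(20,18)=12597+18·171=15675 | T(20,19)=171+19·1=190 | T(20,20)=1+20·0=1
i=21: T(21,1)=0+1·1=1 | T(21,2)=1+2·524287=1048575 | T(21,3)=524287+3·580606446=1742343625 | T(21,4)=580606446+4·45232115901=181509070050 | T(21,5)=45232115901+5·749206090500=3791262568401 | T(21,6)=749206090500+6·4306078895384=26585679462804 | T(21,7)=4306078895384+7·11143554045652=82310957214948 | T(21,8)=11143554045652+8·15170932662679=132511015347084 | T(21,9)=15170932662679+9·12011282644725=123272476465204 | T(21,10)=12011282644725+10·5917584964655=71187132291275 | T(21,11)=5917584964655+11·1900842429486=26826851689001 | T(21,12)=1900842429486+12·411016633391=6833042030178 | T(21,13)=411016633391+13·61068660380=1204909218331 | T(21,14)=61068660380+14·6302524580=149304004500 | T(21,15)=6302524580+15·452329200=13087462580 | T(21,16)=452329200+16·22350954=809944464 | T(21,17)=22350954+17·741285=34952799 | T(21,18)=741285+18·15675=1023435 | T(21,19)=15675+19·190=19285 | T(21,20)=190+20·1=210 | T(21,21)=1+21·0=1
B_20 = ΣS(20,k) = 1+524287+580606446+45232115901+749206090500+4306078895384+11143554045652+15170932662679+12011282644725+5917584964655+1900842429486+411016633391+61068660380+6302524580+452329200+22350954+741285+15675+190+1 = 51724158235372
B_21 = ΣS(21,k) = 1+1048575+1742343625+181509070050+3791262568401+26585679462804+82310957214948+132511015347084+123272476465204+71187132291275+26826851689001+6833042030178+1204909218331+149304004500+13087462580+809944464+34952799+1023435+19285+210+1 = 474869816156751

51724158235372, 474869816156751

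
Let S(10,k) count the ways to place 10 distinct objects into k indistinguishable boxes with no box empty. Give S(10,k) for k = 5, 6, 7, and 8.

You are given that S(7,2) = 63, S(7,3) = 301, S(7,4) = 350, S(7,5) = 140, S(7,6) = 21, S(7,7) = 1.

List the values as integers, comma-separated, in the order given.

r8: T_8,3=3×301+63=966; T_8,4=4×350+301=1701; T_8,5=5×140+350=1050; T_8,6=6×21+140=266; T_8,7=7×1+21=28; T_8,8=8×0+1=1
r9: T_9,4=4×1701+966=7770; T_9,5=5×1050+1701=6951; T_9,6=6×266+1050=2646; T_9,7=7×28+266=462; T_9,8=8×1+28=36
r10: T_10,5=5×6951+7770=42525; T_10,6=6×2646+6951=22827; T_10,7=7×462+2646=5880; T_10,8=8×36+462=750
Read S(10,5) = 42525, S(10,6) = 22827, S(10,7) = 5880, S(10,8) = 750.

42525, 22827, 5880, 750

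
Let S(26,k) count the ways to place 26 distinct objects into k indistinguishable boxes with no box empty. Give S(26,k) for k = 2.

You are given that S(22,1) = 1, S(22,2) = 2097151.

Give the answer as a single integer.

33554431

r23: T_23,1=1×1+0=1; T_23,2=2×2097151+1=4194303
r24: T_24,1=1×1+0=1; T_24,2=2×4194303+1=8388607
r25: T_25,1=1×1+0=1; T_25,2=2×8388607+1=16777215
r26: T_26,2=2×16777215+1=33554431
Read S(26,2) = 33554431.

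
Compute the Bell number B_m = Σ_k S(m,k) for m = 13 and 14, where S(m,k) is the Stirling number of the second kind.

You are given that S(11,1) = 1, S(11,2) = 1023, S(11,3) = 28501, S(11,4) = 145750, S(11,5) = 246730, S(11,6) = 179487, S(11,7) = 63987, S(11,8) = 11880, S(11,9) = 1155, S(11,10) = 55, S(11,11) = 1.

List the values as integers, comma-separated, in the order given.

27644437, 190899322

row 12: T[12][1]=1·1+0=1  T[12][2]=2·1023+1=2047  T[12][3]=3·28501+1023=86526  T[12][4]=4·145750+28501=611501  T[12][5]=5·246730+145750=1379400  T[12][6]=6·179487+246730=1323652  T[12][7]=7·63987+179487=627396  T[12][8]=8·11880+63987=159027  T[12][9]=9·1155+11880=22275  T[12][10]=10·55+1155=1705  T[12][11]=11·1+55=66  T[12][12]=12·0+1=1
row 13: T[13][1]=1·1+0=1  T[13][2]=2·2047+1=4095  T[13][3]=3·86526+2047=261625  T[13][4]=4·611501+86526=2532530  T[13][5]=5·1379400+611501=7508501  T[13][6]=6·1323652+1379400=9321312  T[13][7]=7·627396+1323652=5715424  T[13][8]=8·159027+627396=1899612  T[13][9]=9·22275+159027=359502  T[13][10]=10·1705+22275=39325  T[13][11]=11·66+1705=2431  T[13][12]=12·1+66=78  T[13][13]=13·0+1=1
row 14: T[14][1]=1·1+0=1  T[14][2]=2·4095+1=8191  T[14][3]=3·261625+4095=788970  T[14][4]=4·2532530+261625=10391745  T[14][5]=5·7508501+2532530=40075035  T[14][6]=6·9321312+7508501=63436373  T[14][7]=7·5715424+9321312=49329280  T[14][8]=8·1899612+5715424=20912320  T[14][9]=9·359502+1899612=5135130  T[14][10]=10·39325+359502=752752  T[14][11]=11·2431+39325=66066  T[14][12]=12·78+2431=3367  T[14][13]=13·1+78=91  T[14][14]=14·0+1=1
B_13 = ΣS(13,k) = 1+4095+261625+2532530+7508501+9321312+5715424+1899612+359502+39325+2431+78+1 = 27644437
B_14 = ΣS(14,k) = 1+8191+788970+10391745+40075035+63436373+49329280+20912320+5135130+752752+66066+3367+91+1 = 190899322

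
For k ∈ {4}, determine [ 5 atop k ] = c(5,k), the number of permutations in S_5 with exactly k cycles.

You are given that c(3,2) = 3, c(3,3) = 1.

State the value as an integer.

r4: T_4,3=3×1+3=6; T_4,4=3×0+1=1
r5: T_5,4=4×1+6=10
Read c(5,4) = 10.

10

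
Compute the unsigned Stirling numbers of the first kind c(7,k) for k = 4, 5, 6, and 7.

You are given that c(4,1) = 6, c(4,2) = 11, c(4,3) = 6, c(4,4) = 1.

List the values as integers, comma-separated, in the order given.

735, 175, 21, 1

[5] T[5,2]:4*11+6=50 · T[5,3]:4*6+11=35 · T[5,4]:4*1+6=10 · T[5,5]:4*0+1=1
[6] T[6,3]:5*35+50=225 · T[6,4]:5*10+35=85 · T[6,5]:5*1+10=15 · T[6,6]:5*0+1=1
[7] T[7,4]:6*85+225=735 · T[7,5]:6*15+85=175 · T[7,6]:6*1+15=21 · T[7,7]:6*0+1=1
Read c(7,4) = 735, c(7,5) = 175, c(7,6) = 21, c(7,7) = 1.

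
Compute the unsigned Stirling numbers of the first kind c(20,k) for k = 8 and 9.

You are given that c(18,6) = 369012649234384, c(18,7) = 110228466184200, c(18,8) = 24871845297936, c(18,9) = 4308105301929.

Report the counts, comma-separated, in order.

i=19: T(19,7)=369012649234384+18·110228466184200=2353125040549984 | T(19,8)=110228466184200+18·24871845297936=557921681547048 | T(19,9)=24871845297936+18·4308105301929=102417740732658
i=20: T(20,8)=2353125040549984+19·557921681547048=12953636989943896 | T(20,9)=557921681547048+19·102417740732658=2503858755467550
Read c(20,8) = 12953636989943896, c(20,9) = 2503858755467550.

12953636989943896, 2503858755467550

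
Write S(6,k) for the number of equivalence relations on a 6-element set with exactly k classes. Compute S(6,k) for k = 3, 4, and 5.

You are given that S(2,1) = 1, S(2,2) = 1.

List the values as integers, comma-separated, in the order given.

90, 65, 15

@3  (3,1):1·1+0→1, (3,2):1·2+1→3, (3,3):0·3+1→1
@4  (4,1):1·1+0→1, (4,2):3·2+1→7, (4,3):1·3+3→6, (4,4):0·4+1→1
@5  (5,2):7·2+1→15, (5,3):6·3+7→25, (5,4):1·4+6→10, (5,5):0·5+1→1
@6  (6,3):25·3+15→90, (6,4):10·4+25→65, (6,5):1·5+10→15
Read S(6,3) = 90, S(6,4) = 65, S(6,5) = 15.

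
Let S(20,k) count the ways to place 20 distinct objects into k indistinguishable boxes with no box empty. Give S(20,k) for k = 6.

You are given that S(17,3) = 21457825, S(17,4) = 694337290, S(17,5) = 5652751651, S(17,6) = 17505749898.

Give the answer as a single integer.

4306078895384

r18: T_18,4=4×694337290+21457825=2798806985; T_18,5=5×5652751651+694337290=28958095545; T_18,6=6×17505749898+5652751651=110687251039
r19: T_19,5=5×28958095545+2798806985=147589284710; T_19,6=6×110687251039+28958095545=693081601779
r20: T_20,6=6×693081601779+147589284710=4306078895384
Read S(20,6) = 4306078895384.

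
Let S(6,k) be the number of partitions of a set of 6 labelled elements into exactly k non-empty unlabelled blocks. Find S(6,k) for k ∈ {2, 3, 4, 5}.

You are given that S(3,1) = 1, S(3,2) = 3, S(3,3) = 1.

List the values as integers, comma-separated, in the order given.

31, 90, 65, 15

[4] T[4,1]:1*1+0=1 · T[4,2]:2*3+1=7 · T[4,3]:3*1+3=6 · T[4,4]:4*0+1=1
[5] T[5,1]:1*1+0=1 · T[5,2]:2*7+1=15 · T[5,3]:3*6+7=25 · T[5,4]:4*1+6=10 · T[5,5]:5*0+1=1
[6] T[6,2]:2*15+1=31 · T[6,3]:3*25+15=90 · T[6,4]:4*10+25=65 · T[6,5]:5*1+10=15
Read S(6,2) = 31, S(6,3) = 90, S(6,4) = 65, S(6,5) = 15.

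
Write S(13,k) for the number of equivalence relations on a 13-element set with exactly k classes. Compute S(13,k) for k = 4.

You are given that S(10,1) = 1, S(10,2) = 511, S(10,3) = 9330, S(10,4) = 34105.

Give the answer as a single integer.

i=11: T(11,2)=1+2·511=1023 | T(11,3)=511+3·9330=28501 | T(11,4)=9330+4·34105=145750
i=12: T(12,3)=1023+3·28501=86526 | T(12,4)=28501+4·145750=611501
i=13: T(13,4)=86526+4·611501=2532530
Read S(13,4) = 2532530.

2532530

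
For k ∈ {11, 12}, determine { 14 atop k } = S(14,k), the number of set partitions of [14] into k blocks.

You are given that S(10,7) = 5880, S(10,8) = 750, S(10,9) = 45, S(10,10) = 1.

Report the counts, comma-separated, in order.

@11  (11,8):750·8+5880→11880, (11,9):45·9+750→1155, (11,10):1·10+45→55, (11,11):0·11+1→1
@12  (12,9):1155·9+11880→22275, (12,10):55·10+1155→1705, (12,11):1·11+55→66, (12,12):0·12+1→1
@13  (13,10):1705·10+22275→39325, (13,11):66·11+1705→2431, (13,12):1·12+66→78
@14  (14,11):2431·11+39325→66066, (14,12):78·12+2431→3367
Read S(14,11) = 66066, S(14,12) = 3367.

66066, 3367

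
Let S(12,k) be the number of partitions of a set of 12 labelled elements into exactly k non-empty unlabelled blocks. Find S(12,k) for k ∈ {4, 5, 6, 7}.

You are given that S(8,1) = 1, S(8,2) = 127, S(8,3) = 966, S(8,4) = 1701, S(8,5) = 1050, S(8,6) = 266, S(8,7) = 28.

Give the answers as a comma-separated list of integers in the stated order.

611501, 1379400, 1323652, 627396

row 9: T[9][1]=1·1+0=1  T[9][2]=2·127+1=255  T[9][3]=3·966+127=3025  T[9][4]=4·1701+966=7770  T[9][5]=5·1050+1701=6951  T[9][6]=6·266+1050=2646  T[9][7]=7·28+266=462
row 10: T[10][2]=2·255+1=511  T[10][3]=3·3025+255=9330  T[10][4]=4·7770+3025=34105  T[10][5]=5·6951+7770=42525  T[10][6]=6·2646+6951=22827  T[10][7]=7·462+2646=5880
row 11: T[11][3]=3·9330+511=28501  T[11][4]=4·34105+9330=145750  T[11][5]=5·42525+34105=246730  T[11][6]=6·22827+42525=179487  T[11][7]=7·5880+22827=63987
row 12: T[12][4]=4·145750+28501=611501  T[12][5]=5·246730+145750=1379400  T[12][6]=6·179487+246730=1323652  T[12][7]=7·63987+179487=627396
Read S(12,4) = 611501, S(12,5) = 1379400, S(12,6) = 1323652, S(12,7) = 627396.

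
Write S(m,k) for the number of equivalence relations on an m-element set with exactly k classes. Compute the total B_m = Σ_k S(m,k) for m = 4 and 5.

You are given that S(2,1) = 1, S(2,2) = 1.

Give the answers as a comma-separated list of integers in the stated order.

row 3: T[3][1]=1·1+0=1  T[3][2]=2·1+1=3  T[3][3]=3·0+1=1
row 4: T[4][1]=1·1+0=1  T[4][2]=2·3+1=7  T[4][3]=3·1+3=6  T[4][4]=4·0+1=1
row 5: T[5][1]=1·1+0=1  T[5][2]=2·7+1=15  T[5][3]=3·6+7=25  T[5][4]=4·1+6=10  T[5][5]=5·0+1=1
B_4 = ΣS(4,k) = 1+7+6+1 = 15
B_5 = ΣS(5,k) = 1+15+25+10+1 = 52

15, 52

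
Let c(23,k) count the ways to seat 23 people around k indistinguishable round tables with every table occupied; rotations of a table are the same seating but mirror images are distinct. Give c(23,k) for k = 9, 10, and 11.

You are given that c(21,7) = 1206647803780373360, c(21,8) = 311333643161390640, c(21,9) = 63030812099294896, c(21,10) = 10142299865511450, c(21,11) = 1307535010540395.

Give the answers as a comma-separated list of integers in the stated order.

@22  (22,8):311333643161390640·21+1206647803780373360→7744654310169576800, (22,9):63030812099294896·21+311333643161390640→1634980697246583456, (22,10):10142299865511450·21+63030812099294896→276019109275035346, (22,11):1307535010540395·21+10142299865511450→37600535086859745
@23  (23,9):1634980697246583456·22+7744654310169576800→43714229649594412832, (23,10):276019109275035346·22+1634980697246583456→7707401101297361068, (23,11):37600535086859745·22+276019109275035346→1103230881185949736
Read c(23,9) = 43714229649594412832, c(23,10) = 7707401101297361068, c(23,11) = 1103230881185949736.

43714229649594412832, 7707401101297361068, 1103230881185949736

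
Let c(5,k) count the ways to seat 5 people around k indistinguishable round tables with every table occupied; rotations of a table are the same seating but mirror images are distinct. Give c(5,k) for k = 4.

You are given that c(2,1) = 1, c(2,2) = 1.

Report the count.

i=3: T(3,2)=1+2·1=3 | T(3,3)=1+2·0=1
i=4: T(4,3)=3+3·1=6 | T(4,4)=1+3·0=1
i=5: T(5,4)=6+4·1=10
Read c(5,4) = 10.

10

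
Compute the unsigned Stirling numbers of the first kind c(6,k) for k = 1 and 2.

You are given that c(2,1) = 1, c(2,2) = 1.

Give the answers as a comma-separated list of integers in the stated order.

row 3: T[3][1]=2·1+0=2  T[3][2]=2·1+1=3
row 4: T[4][1]=3·2+0=6  T[4][2]=3·3+2=11
row 5: T[5][1]=4·6+0=24  T[5][2]=4·11+6=50
row 6: T[6][1]=5·24+0=120  T[6][2]=5·50+24=274
Read c(6,1) = 120, c(6,2) = 274.

120, 274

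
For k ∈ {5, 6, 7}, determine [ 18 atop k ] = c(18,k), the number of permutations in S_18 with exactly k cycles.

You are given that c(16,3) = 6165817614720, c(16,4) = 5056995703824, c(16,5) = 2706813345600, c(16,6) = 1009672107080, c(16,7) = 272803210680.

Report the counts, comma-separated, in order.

@17  (17,4):5056995703824·16+6165817614720→87077748875904, (17,5):2706813345600·16+5056995703824→48366009233424, (17,6):1009672107080·16+2706813345600→18861567058880, (17,7):272803210680·16+1009672107080→5374523477960
@18  (18,5):48366009233424·17+87077748875904→909299905844112, (18,6):18861567058880·17+48366009233424→369012649234384, (18,7):5374523477960·17+18861567058880→110228466184200
Read c(18,5) = 909299905844112, c(18,6) = 369012649234384, c(18,7) = 110228466184200.

909299905844112, 369012649234384, 110228466184200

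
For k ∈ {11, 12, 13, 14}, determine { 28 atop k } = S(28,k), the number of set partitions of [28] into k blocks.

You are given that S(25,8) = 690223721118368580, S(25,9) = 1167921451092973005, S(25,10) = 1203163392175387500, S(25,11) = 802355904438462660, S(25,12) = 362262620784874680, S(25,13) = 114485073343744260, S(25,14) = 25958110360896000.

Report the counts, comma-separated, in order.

r26: T_26,9=9×1167921451092973005+690223721118368580=11201516780955125625; T_26,10=10×1203163392175387500+1167921451092973005=13199555372846848005; T_26,11=11×802355904438462660+1203163392175387500=10029078340998476760; T_26,12=12×362262620784874680+802355904438462660=5149507353856958820; T_26,13=13×114485073343744260+362262620784874680=1850568574253550060; T_26,14=14×25958110360896000+114485073343744260=477898618396288260
r27: T_27,10=10×13199555372846848005+11201516780955125625=143197070509423605675; T_27,11=11×10029078340998476760+13199555372846848005=123519417123830092365; T_27,12=12×5149507353856958820+10029078340998476760=71823166587281982600; T_27,13=13×1850568574253550060+5149507353856958820=29206898819153109600; T_27,14=14×477898618396288260+1850568574253550060=8541149231801585700
r28: T_28,11=11×123519417123830092365+143197070509423605675=1501910658871554621690; T_28,12=12×71823166587281982600+123519417123830092365=985397416171213883565; T_28,13=13×29206898819153109600+71823166587281982600=451512851236272407400; T_28,14=14×8541149231801585700+29206898819153109600=148782988064375309400
Read S(28,11) = 1501910658871554621690, S(28,12) = 985397416171213883565, S(28,13) = 451512851236272407400, S(28,14) = 148782988064375309400.

1501910658871554621690, 985397416171213883565, 451512851236272407400, 148782988064375309400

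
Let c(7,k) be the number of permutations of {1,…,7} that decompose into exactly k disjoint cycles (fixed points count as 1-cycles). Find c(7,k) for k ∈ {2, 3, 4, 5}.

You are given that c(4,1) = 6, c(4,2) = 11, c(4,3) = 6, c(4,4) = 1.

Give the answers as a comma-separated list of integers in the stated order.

[5] T[5,1]:4*6+0=24 · T[5,2]:4*11+6=50 · T[5,3]:4*6+11=35 · T[5,4]:4*1+6=10 · T[5,5]:4*0+1=1
[6] T[6,1]:5*24+0=120 · T[6,2]:5*50+24=274 · T[6,3]:5*35+50=225 · T[6,4]:5*10+35=85 · T[6,5]:5*1+10=15
[7] T[7,2]:6*274+120=1764 · T[7,3]:6*225+274=1624 · T[7,4]:6*85+225=735 · T[7,5]:6*15+85=175
Read c(7,2) = 1764, c(7,3) = 1624, c(7,4) = 735, c(7,5) = 175.

1764, 1624, 735, 175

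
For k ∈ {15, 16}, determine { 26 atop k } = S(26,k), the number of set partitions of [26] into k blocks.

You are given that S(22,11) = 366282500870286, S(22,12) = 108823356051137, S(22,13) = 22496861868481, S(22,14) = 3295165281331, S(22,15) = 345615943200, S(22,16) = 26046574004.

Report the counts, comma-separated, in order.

r23: T_23,12=12×108823356051137+366282500870286=1672162773483930; T_23,13=13×22496861868481+108823356051137=401282560341390; T_23,14=14×3295165281331+22496861868481=68629175807115; T_23,15=15×345615943200+3295165281331=8479404429331; T_23,16=16×26046574004+345615943200=762361127264
r24: T_24,13=13×401282560341390+1672162773483930=6888836057922000; T_24,14=14×68629175807115+401282560341390=1362091021641000; T_24,15=15×8479404429331+68629175807115=195820242247080; T_24,16=16×762361127264+8479404429331=20677182465555
r25: T_25,14=14×1362091021641000+6888836057922000=25958110360896000; T_25,15=15×195820242247080+1362091021641000=4299394655347200; T_25,16=16×20677182465555+195820242247080=526655161695960
r26: T_26,15=15×4299394655347200+25958110360896000=90449030191104000; T_26,16=16×526655161695960+4299394655347200=12725877242482560
Read S(26,15) = 90449030191104000, S(26,16) = 12725877242482560.

90449030191104000, 12725877242482560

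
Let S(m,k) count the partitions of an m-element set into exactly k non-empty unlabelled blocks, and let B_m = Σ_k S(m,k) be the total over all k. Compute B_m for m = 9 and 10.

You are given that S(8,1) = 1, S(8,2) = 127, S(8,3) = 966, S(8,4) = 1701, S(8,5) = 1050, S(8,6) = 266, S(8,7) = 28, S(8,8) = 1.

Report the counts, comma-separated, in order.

21147, 115975

[9] T[9,1]:1*1+0=1 · T[9,2]:2*127+1=255 · T[9,3]:3*966+127=3025 · T[9,4]:4*1701+966=7770 · T[9,5]:5*1050+1701=6951 · T[9,6]:6*266+1050=2646 · T[9,7]:7*28+266=462 · T[9,8]:8*1+28=36 · T[9,9]:9*0+1=1
[10] T[10,1]:1*1+0=1 · T[10,2]:2*255+1=511 · T[10,3]:3*3025+255=9330 · T[10,4]:4*7770+3025=34105 · T[10,5]:5*6951+7770=42525 · T[10,6]:6*2646+6951=22827 · T[10,7]:7*462+2646=5880 · T[10,8]:8*36+462=750 · T[10,9]:9*1+36=45 · T[10,10]:10*0+1=1
B_9 = ΣS(9,k) = 1+255+3025+7770+6951+2646+462+36+1 = 21147
B_10 = ΣS(10,k) = 1+511+9330+34105+42525+22827+5880+750+45+1 = 115975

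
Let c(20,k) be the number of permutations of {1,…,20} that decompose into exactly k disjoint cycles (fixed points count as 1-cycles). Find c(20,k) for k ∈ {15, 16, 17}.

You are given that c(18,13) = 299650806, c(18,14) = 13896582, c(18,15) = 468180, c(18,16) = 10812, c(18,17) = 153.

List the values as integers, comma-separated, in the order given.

@19  (19,14):13896582·18+299650806→549789282, (19,15):468180·18+13896582→22323822, (19,16):10812·18+468180→662796, (19,17):153·18+10812→13566
@20  (20,15):22323822·19+549789282→973941900, (20,16):662796·19+22323822→34916946, (20,17):13566·19+662796→920550
Read c(20,15) = 973941900, c(20,16) = 34916946, c(20,17) = 920550.

973941900, 34916946, 920550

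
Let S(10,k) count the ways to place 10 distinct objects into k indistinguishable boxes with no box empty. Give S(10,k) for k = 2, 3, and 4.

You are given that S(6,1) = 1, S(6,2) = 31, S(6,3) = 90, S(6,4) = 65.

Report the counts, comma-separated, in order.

511, 9330, 34105

row 7: T[7][1]=1·1+0=1  T[7][2]=2·31+1=63  T[7][3]=3·90+31=301  T[7][4]=4·65+90=350
row 8: T[8][1]=1·1+0=1  T[8][2]=2·63+1=127  T[8][3]=3·301+63=966  T[8][4]=4·350+301=1701
row 9: T[9][1]=1·1+0=1  T[9][2]=2·127+1=255  T[9][3]=3·966+127=3025  T[9][4]=4·1701+966=7770
row 10: T[10][2]=2·255+1=511  T[10][3]=3·3025+255=9330  T[10][4]=4·7770+3025=34105
Read S(10,2) = 511, S(10,3) = 9330, S(10,4) = 34105.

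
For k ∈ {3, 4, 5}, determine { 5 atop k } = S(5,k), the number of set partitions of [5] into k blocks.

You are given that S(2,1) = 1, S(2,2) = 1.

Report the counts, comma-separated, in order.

r3: T_3,1=1×1+0=1; T_3,2=2×1+1=3; T_3,3=3×0+1=1
r4: T_4,2=2×3+1=7; T_4,3=3×1+3=6; T_4,4=4×0+1=1
r5: T_5,3=3×6+7=25; T_5,4=4×1+6=10; T_5,5=5×0+1=1
Read S(5,3) = 25, S(5,4) = 10, S(5,5) = 1.

25, 10, 1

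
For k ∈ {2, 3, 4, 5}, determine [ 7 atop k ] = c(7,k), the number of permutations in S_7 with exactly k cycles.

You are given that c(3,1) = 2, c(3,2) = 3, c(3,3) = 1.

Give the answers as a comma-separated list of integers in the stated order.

i=4: T(4,1)=0+3·2=6 | T(4,2)=2+3·3=11 | T(4,3)=3+3·1=6 | T(4,4)=1+3·0=1
i=5: T(5,1)=0+4·6=24 | T(5,2)=6+4·11=50 | T(5,3)=11+4·6=35 | T(5,4)=6+4·1=10 | T(5,5)=1+4·0=1
i=6: T(6,1)=0+5·24=120 | T(6,2)=24+5·50=274 | T(6,3)=50+5·35=225 | T(6,4)=35+5·10=85 | T(6,5)=10+5·1=15
i=7: T(7,2)=120+6·274=1764 | T(7,3)=274+6·225=1624 | T(7,4)=225+6·85=735 | T(7,5)=85+6·15=175
Read c(7,2) = 1764, c(7,3) = 1624, c(7,4) = 735, c(7,5) = 175.

1764, 1624, 735, 175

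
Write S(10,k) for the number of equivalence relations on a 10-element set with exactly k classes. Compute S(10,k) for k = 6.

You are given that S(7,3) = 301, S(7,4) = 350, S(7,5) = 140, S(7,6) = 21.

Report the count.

r8: T_8,4=4×350+301=1701; T_8,5=5×140+350=1050; T_8,6=6×21+140=266
r9: T_9,5=5×1050+1701=6951; T_9,6=6×266+1050=2646
r10: T_10,6=6×2646+6951=22827
Read S(10,6) = 22827.

22827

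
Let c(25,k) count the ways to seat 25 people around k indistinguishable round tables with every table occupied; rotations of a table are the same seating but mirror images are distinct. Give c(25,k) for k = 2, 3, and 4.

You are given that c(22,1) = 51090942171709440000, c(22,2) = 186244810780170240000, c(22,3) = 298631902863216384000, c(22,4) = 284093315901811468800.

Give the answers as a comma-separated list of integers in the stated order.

r23: T_23,1=22×51090942171709440000+0=1124000727777607680000; T_23,2=22×186244810780170240000+51090942171709440000=4148476779335454720000; T_23,3=22×298631902863216384000+186244810780170240000=6756146673770930688000; T_23,4=22×284093315901811468800+298631902863216384000=6548684852703068697600
r24: T_24,1=23×1124000727777607680000+0=25852016738884976640000; T_24,2=23×4148476779335454720000+1124000727777607680000=96538966652493066240000; T_24,3=23×6756146673770930688000+4148476779335454720000=159539850276066860544000; T_24,4=23×6548684852703068697600+6756146673770930688000=157375898285941510732800
r25: T_25,2=24×96538966652493066240000+25852016738884976640000=2342787216398718566400000; T_25,3=24×159539850276066860544000+96538966652493066240000=3925495373278097719296000; T_25,4=24×157375898285941510732800+159539850276066860544000=3936561409138663118131200
Read c(25,2) = 2342787216398718566400000, c(25,3) = 3925495373278097719296000, c(25,4) = 3936561409138663118131200.

2342787216398718566400000, 3925495373278097719296000, 3936561409138663118131200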